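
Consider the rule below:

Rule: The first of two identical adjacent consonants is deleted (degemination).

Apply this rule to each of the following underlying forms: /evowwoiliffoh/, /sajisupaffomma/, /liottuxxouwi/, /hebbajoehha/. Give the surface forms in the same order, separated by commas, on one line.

evowoilifoh, sajisupafoma, liotuxouwi, hebajoeha

/evowwoiliffoh/: /ww/ is a geminate; the first /w/ deletes. /ff/ is a geminate; the first /f/ deletes. → [evowoilifoh].
/sajisupaffomma/: /ff/ is a geminate; the first /f/ deletes. /mm/ is a geminate; the first /m/ deletes. → [sajisupafoma].
/liottuxxouwi/: /tt/ is a geminate; the first /t/ deletes. /xx/ is a geminate; the first /x/ deletes. → [liotuxouwi].
/hebbajoehha/: /bb/ is a geminate; the first /b/ deletes. /hh/ is a geminate; the first /h/ deletes. → [hebajoeha].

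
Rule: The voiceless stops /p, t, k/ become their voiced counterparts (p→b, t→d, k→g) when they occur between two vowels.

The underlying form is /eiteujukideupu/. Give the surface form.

eideujugideubu

/t/ is a voiceless stop between vowels /i/ and /e/, so it voices to [d].
/k/ is a voiceless stop between vowels /u/ and /i/, so it voices to [g].
/p/ is a voiceless stop between vowels /u/ and /u/, so it voices to [b].
Surface form: [eideujugideubu].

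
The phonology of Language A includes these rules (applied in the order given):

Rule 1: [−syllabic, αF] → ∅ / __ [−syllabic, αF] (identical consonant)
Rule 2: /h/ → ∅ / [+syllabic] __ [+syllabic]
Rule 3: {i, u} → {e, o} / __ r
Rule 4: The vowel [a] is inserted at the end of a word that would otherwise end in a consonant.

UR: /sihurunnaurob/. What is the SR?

Rule 1 (degemination): /nn/ is a geminate; the first /n/ deletes. /sihurunnaurob/ → sihurunaurob.
Rule 2 (intervocalic h-deletion): /h/ occurs between vowels /i/ and /u/, so it deletes. /sihurunaurob/ → siurunaurob.
Rule 3 (pre-rhotic lowering): /u/ is a high vowel immediately before /r/, so it lowers to [o]. /u/ is a high vowel immediately before /r/, so it lowers to [o]. /siurunaurob/ → siorunaorob.
Rule 4 (final a-epenthesis): the form ends in the consonant /b/, so [a] is inserted word-finally. /siorunaorob/ → siorunaoroba.

siorunaoroba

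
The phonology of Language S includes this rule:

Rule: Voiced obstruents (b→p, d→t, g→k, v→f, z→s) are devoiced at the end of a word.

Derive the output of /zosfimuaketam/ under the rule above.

No segment of /zosfimuaketam/ meets the structural description of the rule, so the form surfaces unchanged.

zosfimuaketam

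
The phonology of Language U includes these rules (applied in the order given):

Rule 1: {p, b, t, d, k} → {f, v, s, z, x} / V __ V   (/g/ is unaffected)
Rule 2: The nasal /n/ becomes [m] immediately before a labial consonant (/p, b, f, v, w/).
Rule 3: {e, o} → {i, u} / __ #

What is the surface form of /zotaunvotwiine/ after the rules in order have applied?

zosaumvotwiini

Rule 1 (intervocalic spirantization): /t/ is a stop between vowels /o/ and /a/, so it spirantizes to the fricative [s]. /zotaunvotwiine/ → zosaunvotwiine.
Rule 2 (nasal place assimilation): /n/ precedes the labial consonant /v/, so it assimilates in place to [m]. /zosaunvotwiine/ → zosaumvotwiine.
Rule 3 (final vowel raising): /e/ is a mid vowel in word-final position, so it raises to [i]. /zosaumvotwiine/ → zosaumvotwiini.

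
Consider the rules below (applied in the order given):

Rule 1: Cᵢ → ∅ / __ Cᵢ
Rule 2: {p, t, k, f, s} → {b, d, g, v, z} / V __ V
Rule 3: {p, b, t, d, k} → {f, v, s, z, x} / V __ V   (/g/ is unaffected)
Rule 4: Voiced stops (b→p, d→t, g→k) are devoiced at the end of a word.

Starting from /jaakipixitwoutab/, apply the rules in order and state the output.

Rule 1 (degemination): no segment meets the environment; /jaakipixitwoutab/ is unchanged.
Rule 2 (intervocalic voicing): /k/ is a voiceless obstruent between vowels /a/ and /i/, so it voices to [g]. /p/ is a voiceless obstruent between vowels /i/ and /i/, so it voices to [b]. /t/ is a voiceless obstruent between vowels /u/ and /a/, so it voices to [d]. /jaakipixitwoutab/ → jaagibixitwoudab.
Rule 3 (intervocalic spirantization): /b/ is a stop between vowels /i/ and /i/, so it spirantizes to the fricative [v]. /d/ is a stop between vowels /u/ and /a/, so it spirantizes to the fricative [z]. /jaagibixitwoudab/ → jaagivixitwouzab.
Rule 4 (final devoicing): /b/ is a voiced stop in word-final position, so it devoices to [p]. /jaagivixitwouzab/ → jaagivixitwouzap.

jaagivixitwouzap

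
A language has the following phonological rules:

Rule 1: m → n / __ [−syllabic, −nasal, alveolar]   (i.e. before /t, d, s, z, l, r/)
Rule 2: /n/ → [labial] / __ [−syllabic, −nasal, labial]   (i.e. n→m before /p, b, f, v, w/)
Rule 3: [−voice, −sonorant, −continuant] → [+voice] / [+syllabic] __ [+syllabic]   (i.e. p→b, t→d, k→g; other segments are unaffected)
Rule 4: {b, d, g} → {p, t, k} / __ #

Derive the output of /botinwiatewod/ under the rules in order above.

Rule 1 (nasal place assimilation): no segment meets the environment; /botinwiatewod/ is unchanged.
Rule 2 (nasal place assimilation): /n/ precedes the labial consonant /w/, so it assimilates in place to [m]. /botinwiatewod/ → botimwiatewod.
Rule 3 (intervocalic voicing): /t/ is a voiceless stop between vowels /o/ and /i/, so it voices to [d]. /t/ is a voiceless stop between vowels /a/ and /e/, so it voices to [d]. /botimwiatewod/ → bodimwiadewod.
Rule 4 (final devoicing): /d/ is a voiced stop in word-final position, so it devoices to [t]. /bodimwiadewod/ → bodimwiadewot.

bodimwiadewot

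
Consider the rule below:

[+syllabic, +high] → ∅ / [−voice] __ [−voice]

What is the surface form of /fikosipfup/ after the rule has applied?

/i/ is a high vowel flanked by voiceless consonants /f/ and /k/, so it deletes.
/i/ is a high vowel flanked by voiceless consonants /s/ and /p/, so it deletes.
/u/ is a high vowel flanked by voiceless consonants /f/ and /p/, so it deletes.
Surface form: [fkospfp].

fkospfp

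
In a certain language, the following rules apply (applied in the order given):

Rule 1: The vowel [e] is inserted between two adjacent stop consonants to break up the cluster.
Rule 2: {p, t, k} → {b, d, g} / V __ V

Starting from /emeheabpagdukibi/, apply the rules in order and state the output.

Rule 1 (stop-cluster e-epenthesis): /b/ and /p/ form a stop–stop cluster, so [e] is inserted between them. /g/ and /d/ form a stop–stop cluster, so [e] is inserted between them. /emeheabpagdukibi/ → emeheabepagedukibi.
Rule 2 (intervocalic voicing): /p/ is a voiceless stop between vowels /e/ and /a/, so it voices to [b]. /k/ is a voiceless stop between vowels /u/ and /i/, so it voices to [g]. /emeheabepagedukibi/ → emeheabebagedugibi.

emeheabebagedugibi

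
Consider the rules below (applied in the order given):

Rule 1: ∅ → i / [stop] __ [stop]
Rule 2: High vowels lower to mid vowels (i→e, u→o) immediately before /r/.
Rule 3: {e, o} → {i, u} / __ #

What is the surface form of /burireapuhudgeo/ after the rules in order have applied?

borereapuhudigeu

Rule 1 (stop-cluster i-epenthesis): /d/ and /g/ form a stop–stop cluster, so [i] is inserted between them. /burireapuhudgeo/ → burireapuhudigeo.
Rule 2 (pre-rhotic lowering): /u/ is a high vowel immediately before /r/, so it lowers to [o]. /i/ is a high vowel immediately before /r/, so it lowers to [e]. /burireapuhudigeo/ → borereapuhudigeo.
Rule 3 (final vowel raising): /o/ is a mid vowel in word-final position, so it raises to [u]. /borereapuhudigeo/ → borereapuhudigeu.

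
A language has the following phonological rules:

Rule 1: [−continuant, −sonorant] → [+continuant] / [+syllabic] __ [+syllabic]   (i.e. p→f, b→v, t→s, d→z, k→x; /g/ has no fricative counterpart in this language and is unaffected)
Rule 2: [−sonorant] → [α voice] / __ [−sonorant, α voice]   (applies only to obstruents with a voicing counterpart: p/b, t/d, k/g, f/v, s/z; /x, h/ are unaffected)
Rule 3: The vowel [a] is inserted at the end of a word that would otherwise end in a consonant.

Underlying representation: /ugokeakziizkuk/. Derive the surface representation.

Rule 1 (intervocalic spirantization): /k/ is a stop between vowels /o/ and /e/, so it spirantizes to the fricative [x]. /ugokeakziizkuk/ → ugoxeakziizkuk.
Rule 2 (regressive voicing assimilation): /k/ precedes the voiced obstruent /z/, so it voices to [g] by assimilation. /z/ precedes the voiceless obstruent /k/, so it devoices to [s] by assimilation. /ugoxeakziizkuk/ → ugoxeagziiskuk.
Rule 3 (final a-epenthesis): the form ends in the consonant /k/, so [a] is inserted word-finally. /ugoxeagziiskuk/ → ugoxeagziiskuka.

ugoxeagziiskuka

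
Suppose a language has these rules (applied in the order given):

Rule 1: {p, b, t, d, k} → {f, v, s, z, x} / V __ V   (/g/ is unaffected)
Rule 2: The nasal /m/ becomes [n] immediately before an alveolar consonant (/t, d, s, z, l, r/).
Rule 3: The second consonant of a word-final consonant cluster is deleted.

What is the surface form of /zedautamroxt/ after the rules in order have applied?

zezausanrox

Rule 1 (intervocalic spirantization): /d/ is a stop between vowels /e/ and /a/, so it spirantizes to the fricative [z]. /t/ is a stop between vowels /u/ and /a/, so it spirantizes to the fricative [s]. /zedautamroxt/ → zezausamroxt.
Rule 2 (nasal place assimilation): /m/ precedes the alveolar consonant /r/, so it assimilates in place to [n]. /zezausamroxt/ → zezausanroxt.
Rule 3 (final cluster simplification): /t/ is the second consonant of a word-final cluster /xt/, so it deletes. /zezausanroxt/ → zezausanrox.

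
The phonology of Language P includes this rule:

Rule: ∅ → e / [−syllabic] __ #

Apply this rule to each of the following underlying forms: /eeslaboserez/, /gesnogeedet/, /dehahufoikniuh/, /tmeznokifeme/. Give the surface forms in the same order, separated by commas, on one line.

eeslabosereze, gesnogeedete, dehahufoikniuhe, tmeznokifeme

/eeslaboserez/: the form ends in the consonant /z/, so [e] is inserted word-finally. → [eeslabosereze].
/gesnogeedet/: the form ends in the consonant /t/, so [e] is inserted word-finally. → [gesnogeedete].
/dehahufoikniuh/: the form ends in the consonant /h/, so [e] is inserted word-finally. → [dehahufoikniuhe].
/tmeznokifeme/: the rule's environment is not met; surfaces unchanged as [tmeznokifeme].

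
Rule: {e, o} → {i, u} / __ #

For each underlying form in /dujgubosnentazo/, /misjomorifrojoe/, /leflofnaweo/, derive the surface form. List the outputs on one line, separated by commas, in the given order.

/dujgubosnentazo/: /o/ is a mid vowel in word-final position, so it raises to [u]. → [dujgubosnentazu].
/misjomorifrojoe/: /e/ is a mid vowel in word-final position, so it raises to [i]. → [misjomorifrojoi].
/leflofnaweo/: /o/ is a mid vowel in word-final position, so it raises to [u]. → [leflofnaweu].

dujgubosnentazu, misjomorifrojoi, leflofnaweu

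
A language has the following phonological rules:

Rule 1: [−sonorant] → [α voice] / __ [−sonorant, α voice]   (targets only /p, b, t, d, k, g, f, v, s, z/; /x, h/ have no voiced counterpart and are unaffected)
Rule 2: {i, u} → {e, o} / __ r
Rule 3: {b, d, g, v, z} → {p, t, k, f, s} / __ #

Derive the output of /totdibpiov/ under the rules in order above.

Rule 1 (regressive voicing assimilation): /t/ precedes the voiced obstruent /d/, so it voices to [d] by assimilation. /b/ precedes the voiceless obstruent /p/, so it devoices to [p] by assimilation. /totdibpiov/ → toddippiov.
Rule 2 (pre-rhotic lowering): no segment meets the environment; /toddippiov/ is unchanged.
Rule 3 (final devoicing): /v/ is a voiced obstruent in word-final position, so it devoices to [f]. /toddippiov/ → toddippiof.

toddippiof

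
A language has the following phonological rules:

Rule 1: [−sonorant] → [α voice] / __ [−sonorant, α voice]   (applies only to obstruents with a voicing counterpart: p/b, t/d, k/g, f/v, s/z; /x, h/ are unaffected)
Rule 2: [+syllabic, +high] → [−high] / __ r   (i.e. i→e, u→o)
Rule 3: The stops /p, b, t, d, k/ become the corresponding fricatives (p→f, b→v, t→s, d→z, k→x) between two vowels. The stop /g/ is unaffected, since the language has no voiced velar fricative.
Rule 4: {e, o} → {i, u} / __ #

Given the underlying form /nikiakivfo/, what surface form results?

Rule 1 (regressive voicing assimilation): /v/ precedes the voiceless obstruent /f/, so it devoices to [f] by assimilation. /nikiakivfo/ → nikiakiffo.
Rule 2 (pre-rhotic lowering): no segment meets the environment; /nikiakiffo/ is unchanged.
Rule 3 (intervocalic spirantization): /k/ is a stop between vowels /i/ and /i/, so it spirantizes to the fricative [x]. /k/ is a stop between vowels /a/ and /i/, so it spirantizes to the fricative [x]. /nikiakiffo/ → nixiaxiffo.
Rule 4 (final vowel raising): /o/ is a mid vowel in word-final position, so it raises to [u]. /nixiaxiffo/ → nixiaxiffu.

nixiaxiffu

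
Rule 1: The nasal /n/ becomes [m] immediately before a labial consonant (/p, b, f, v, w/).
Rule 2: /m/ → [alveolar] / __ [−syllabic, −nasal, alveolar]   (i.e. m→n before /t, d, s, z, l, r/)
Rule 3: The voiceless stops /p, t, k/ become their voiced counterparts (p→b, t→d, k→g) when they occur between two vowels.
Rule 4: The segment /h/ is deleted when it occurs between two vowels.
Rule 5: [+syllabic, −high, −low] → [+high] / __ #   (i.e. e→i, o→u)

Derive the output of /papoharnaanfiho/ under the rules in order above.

paboarnaamfiu

Rule 1 (nasal place assimilation): /n/ precedes the labial consonant /f/, so it assimilates in place to [m]. /papoharnaanfiho/ → papoharnaamfiho.
Rule 2 (nasal place assimilation): no segment meets the environment; /papoharnaamfiho/ is unchanged.
Rule 3 (intervocalic voicing): /p/ is a voiceless stop between vowels /a/ and /o/, so it voices to [b]. /papoharnaamfiho/ → paboharnaamfiho.
Rule 4 (intervocalic h-deletion): /h/ occurs between vowels /o/ and /a/, so it deletes. /h/ occurs between vowels /i/ and /o/, so it deletes. /paboharnaamfiho/ → paboarnaamfio.
Rule 5 (final vowel raising): /o/ is a mid vowel in word-final position, so it raises to [u]. /paboarnaamfio/ → paboarnaamfiu.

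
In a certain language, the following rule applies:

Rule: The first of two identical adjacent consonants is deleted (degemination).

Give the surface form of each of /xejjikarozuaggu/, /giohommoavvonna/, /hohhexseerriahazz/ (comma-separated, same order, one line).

xejikarozuagu, giohomoavona, hohexseeriahaz

/xejjikarozuaggu/: /jj/ is a geminate; the first /j/ deletes. /gg/ is a geminate; the first /g/ deletes. → [xejikarozuagu].
/giohommoavvonna/: /mm/ is a geminate; the first /m/ deletes. /vv/ is a geminate; the first /v/ deletes. /nn/ is a geminate; the first /n/ deletes. → [giohomoavona].
/hohhexseerriahazz/: /hh/ is a geminate; the first /h/ deletes. /rr/ is a geminate; the first /r/ deletes. /zz/ is a geminate; the first /z/ deletes. → [hohexseeriahaz].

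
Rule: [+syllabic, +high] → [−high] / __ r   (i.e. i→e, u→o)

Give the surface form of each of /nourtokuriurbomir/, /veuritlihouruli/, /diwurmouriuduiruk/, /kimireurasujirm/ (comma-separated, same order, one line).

/nourtokuriurbomir/: /u/ is a high vowel immediately before /r/, so it lowers to [o]. /u/ is a high vowel immediately before /r/, so it lowers to [o]. /u/ is a high vowel immediately before /r/, so it lowers to [o]. /i/ is a high vowel immediately before /r/, so it lowers to [e]. → [noortokoriorbomer].
/veuritlihouruli/: /u/ is a high vowel immediately before /r/, so it lowers to [o]. /u/ is a high vowel immediately before /r/, so it lowers to [o]. → [veoritlihooruli].
/diwurmouriuduiruk/: /u/ is a high vowel immediately before /r/, so it lowers to [o]. /u/ is a high vowel immediately before /r/, so it lowers to [o]. /i/ is a high vowel immediately before /r/, so it lowers to [e]. → [diwormooriudueruk].
/kimireurasujirm/: /i/ is a high vowel immediately before /r/, so it lowers to [e]. /u/ is a high vowel immediately before /r/, so it lowers to [o]. /i/ is a high vowel immediately before /r/, so it lowers to [e]. → [kimereorasujerm].

noortokoriorbomer, veoritlihooruli, diwormooriudueruk, kimereorasujerm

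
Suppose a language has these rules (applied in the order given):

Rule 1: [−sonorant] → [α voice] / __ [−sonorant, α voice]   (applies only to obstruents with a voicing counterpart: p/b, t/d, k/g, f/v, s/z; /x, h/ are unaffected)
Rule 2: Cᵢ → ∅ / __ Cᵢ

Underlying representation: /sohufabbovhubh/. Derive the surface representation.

Rule 1 (regressive voicing assimilation): /v/ precedes the voiceless obstruent /h/, so it devoices to [f] by assimilation. /b/ precedes the voiceless obstruent /h/, so it devoices to [p] by assimilation. /sohufabbovhubh/ → sohufabbofhuph.
Rule 2 (degemination): /bb/ is a geminate; the first /b/ deletes. /sohufabbofhuph/ → sohufabofhuph.

sohufabofhuph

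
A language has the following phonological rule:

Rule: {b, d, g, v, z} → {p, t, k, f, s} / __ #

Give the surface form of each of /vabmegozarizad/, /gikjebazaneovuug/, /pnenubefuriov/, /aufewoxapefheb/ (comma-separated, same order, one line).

/vabmegozarizad/: /d/ is a voiced obstruent in word-final position, so it devoices to [t]. → [vabmegozarizat].
/gikjebazaneovuug/: /g/ is a voiced obstruent in word-final position, so it devoices to [k]. → [gikjebazaneovuuk].
/pnenubefuriov/: /v/ is a voiced obstruent in word-final position, so it devoices to [f]. → [pnenubefuriof].
/aufewoxapefheb/: /b/ is a voiced obstruent in word-final position, so it devoices to [p]. → [aufewoxapefhep].

vabmegozarizat, gikjebazaneovuuk, pnenubefuriof, aufewoxapefhep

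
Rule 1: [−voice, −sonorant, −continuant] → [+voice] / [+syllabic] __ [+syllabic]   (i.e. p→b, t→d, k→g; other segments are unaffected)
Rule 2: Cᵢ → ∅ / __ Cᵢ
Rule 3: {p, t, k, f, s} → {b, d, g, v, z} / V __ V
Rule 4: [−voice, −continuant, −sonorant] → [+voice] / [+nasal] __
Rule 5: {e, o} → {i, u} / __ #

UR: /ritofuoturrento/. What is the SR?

Rule 1 (intervocalic voicing): /t/ is a voiceless stop between vowels /i/ and /o/, so it voices to [d]. /t/ is a voiceless stop between vowels /o/ and /u/, so it voices to [d]. /ritofuoturrento/ → ridofuodurrento.
Rule 2 (degemination): /rr/ is a geminate; the first /r/ deletes. /ridofuodurrento/ → ridofuodurento.
Rule 3 (intervocalic voicing): /f/ is a voiceless obstruent between vowels /o/ and /u/, so it voices to [v]. /ridofuodurento/ → ridovuodurento.
Rule 4 (post-nasal voicing): /t/ is a voiceless stop immediately after the nasal /n/, so it voices to [d]. /ridovuodurento/ → ridovuodurendo.
Rule 5 (final vowel raising): /o/ is a mid vowel in word-final position, so it raises to [u]. /ridovuodurendo/ → ridovuodurendu.

ridovuodurendu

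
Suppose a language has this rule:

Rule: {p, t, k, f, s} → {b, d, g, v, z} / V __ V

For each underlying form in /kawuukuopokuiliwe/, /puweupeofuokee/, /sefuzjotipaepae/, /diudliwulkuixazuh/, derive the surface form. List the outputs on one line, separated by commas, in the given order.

/kawuukuopokuiliwe/: /k/ is a voiceless obstruent between vowels /u/ and /u/, so it voices to [g]. /p/ is a voiceless obstruent between vowels /o/ and /o/, so it voices to [b]. /k/ is a voiceless obstruent between vowels /o/ and /u/, so it voices to [g]. → [kawuuguoboguiliwe].
/puweupeofuokee/: /p/ is a voiceless obstruent between vowels /u/ and /e/, so it voices to [b]. /f/ is a voiceless obstruent between vowels /o/ and /u/, so it voices to [v]. /k/ is a voiceless obstruent between vowels /o/ and /e/, so it voices to [g]. → [puweubeovuogee].
/sefuzjotipaepae/: /f/ is a voiceless obstruent between vowels /e/ and /u/, so it voices to [v]. /t/ is a voiceless obstruent between vowels /o/ and /i/, so it voices to [d]. /p/ is a voiceless obstruent between vowels /i/ and /a/, so it voices to [b]. /p/ is a voiceless obstruent between vowels /e/ and /a/, so it voices to [b]. → [sevuzjodibaebae].
/diudliwulkuixazuh/: the rule's environment is not met; surfaces unchanged as [diudliwulkuixazuh].

kawuuguoboguiliwe, puweubeovuogee, sevuzjodibaebae, diudliwulkuixazuh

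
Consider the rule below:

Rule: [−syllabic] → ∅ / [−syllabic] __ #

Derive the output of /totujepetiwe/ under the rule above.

totujepetiwe

No segment of /totujepetiwe/ meets the structural description of the rule, so the form surfaces unchanged.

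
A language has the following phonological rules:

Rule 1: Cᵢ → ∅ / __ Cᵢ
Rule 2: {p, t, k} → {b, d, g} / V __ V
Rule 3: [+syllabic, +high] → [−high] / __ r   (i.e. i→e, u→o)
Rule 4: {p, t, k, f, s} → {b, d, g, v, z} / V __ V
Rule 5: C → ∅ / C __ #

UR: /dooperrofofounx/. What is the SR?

Rule 1 (degemination): /rr/ is a geminate; the first /r/ deletes. /dooperrofofounx/ → dooperofofounx.
Rule 2 (intervocalic voicing): /p/ is a voiceless stop between vowels /o/ and /e/, so it voices to [b]. /dooperofofounx/ → dooberofofounx.
Rule 3 (pre-rhotic lowering): no segment meets the environment; /dooberofofounx/ is unchanged.
Rule 4 (intervocalic voicing): /f/ is a voiceless obstruent between vowels /o/ and /o/, so it voices to [v]. /f/ is a voiceless obstruent between vowels /o/ and /o/, so it voices to [v]. /dooberofofounx/ → dooberovovounx.
Rule 5 (final cluster simplification): /x/ is the second consonant of a word-final cluster /nx/, so it deletes. /dooberovovounx/ → dooberovovoun.

dooberovovoun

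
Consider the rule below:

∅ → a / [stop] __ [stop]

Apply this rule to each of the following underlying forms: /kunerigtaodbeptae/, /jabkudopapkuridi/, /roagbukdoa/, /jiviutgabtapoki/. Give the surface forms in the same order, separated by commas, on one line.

/kunerigtaodbeptae/: /g/ and /t/ form a stop–stop cluster, so [a] is inserted between them. /d/ and /b/ form a stop–stop cluster, so [a] is inserted between them. /p/ and /t/ form a stop–stop cluster, so [a] is inserted between them. → [kunerigataodabepatae].
/jabkudopapkuridi/: /b/ and /k/ form a stop–stop cluster, so [a] is inserted between them. /p/ and /k/ form a stop–stop cluster, so [a] is inserted between them. → [jabakudopapakuridi].
/roagbukdoa/: /g/ and /b/ form a stop–stop cluster, so [a] is inserted between them. /k/ and /d/ form a stop–stop cluster, so [a] is inserted between them. → [roagabukadoa].
/jiviutgabtapoki/: /t/ and /g/ form a stop–stop cluster, so [a] is inserted between them. /b/ and /t/ form a stop–stop cluster, so [a] is inserted between them. → [jiviutagabatapoki].

kunerigataodabepatae, jabakudopapakuridi, roagabukadoa, jiviutagabatapoki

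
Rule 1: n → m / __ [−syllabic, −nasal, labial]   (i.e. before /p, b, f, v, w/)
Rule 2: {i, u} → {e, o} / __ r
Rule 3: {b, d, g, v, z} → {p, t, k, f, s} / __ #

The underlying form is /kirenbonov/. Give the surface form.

kerembonof

Rule 1 (nasal place assimilation): /n/ precedes the labial consonant /b/, so it assimilates in place to [m]. /kirenbonov/ → kirembonov.
Rule 2 (pre-rhotic lowering): /i/ is a high vowel immediately before /r/, so it lowers to [e]. /kirembonov/ → kerembonov.
Rule 3 (final devoicing): /v/ is a voiced obstruent in word-final position, so it devoices to [f]. /kerembonov/ → kerembonof.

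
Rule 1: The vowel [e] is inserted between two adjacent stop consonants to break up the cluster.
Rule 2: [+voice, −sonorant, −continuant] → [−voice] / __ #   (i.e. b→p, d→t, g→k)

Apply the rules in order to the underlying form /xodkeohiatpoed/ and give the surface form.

Rule 1 (stop-cluster e-epenthesis): /d/ and /k/ form a stop–stop cluster, so [e] is inserted between them. /t/ and /p/ form a stop–stop cluster, so [e] is inserted between them. /xodkeohiatpoed/ → xodekeohiatepoed.
Rule 2 (final devoicing): /d/ is a voiced stop in word-final position, so it devoices to [t]. /xodekeohiatepoed/ → xodekeohiatepoet.

xodekeohiatepoet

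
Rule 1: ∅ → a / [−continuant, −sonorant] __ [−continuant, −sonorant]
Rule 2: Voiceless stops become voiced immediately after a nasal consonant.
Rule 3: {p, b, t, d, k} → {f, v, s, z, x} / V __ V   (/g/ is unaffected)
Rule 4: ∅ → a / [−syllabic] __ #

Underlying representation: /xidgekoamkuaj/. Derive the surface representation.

xizagexoamguaja

Rule 1 (stop-cluster a-epenthesis): /d/ and /g/ form a stop–stop cluster, so [a] is inserted between them. /xidgekoamkuaj/ → xidagekoamkuaj.
Rule 2 (post-nasal voicing): /k/ is a voiceless stop immediately after the nasal /m/, so it voices to [g]. /xidagekoamkuaj/ → xidagekoamguaj.
Rule 3 (intervocalic spirantization): /d/ is a stop between vowels /i/ and /a/, so it spirantizes to the fricative [z]. /k/ is a stop between vowels /e/ and /o/, so it spirantizes to the fricative [x]. /xidagekoamguaj/ → xizagexoamguaj.
Rule 4 (final a-epenthesis): the form ends in the consonant /j/, so [a] is inserted word-finally. /xizagexoamguaj/ → xizagexoamguaja.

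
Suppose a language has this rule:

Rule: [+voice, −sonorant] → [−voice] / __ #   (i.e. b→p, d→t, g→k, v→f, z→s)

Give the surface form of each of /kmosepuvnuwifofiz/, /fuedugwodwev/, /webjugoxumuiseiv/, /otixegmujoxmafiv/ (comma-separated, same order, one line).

/kmosepuvnuwifofiz/: /z/ is a voiced obstruent in word-final position, so it devoices to [s]. → [kmosepuvnuwifofis].
/fuedugwodwev/: /v/ is a voiced obstruent in word-final position, so it devoices to [f]. → [fuedugwodwef].
/webjugoxumuiseiv/: /v/ is a voiced obstruent in word-final position, so it devoices to [f]. → [webjugoxumuiseif].
/otixegmujoxmafiv/: /v/ is a voiced obstruent in word-final position, so it devoices to [f]. → [otixegmujoxmafif].

kmosepuvnuwifofis, fuedugwodwef, webjugoxumuiseif, otixegmujoxmafif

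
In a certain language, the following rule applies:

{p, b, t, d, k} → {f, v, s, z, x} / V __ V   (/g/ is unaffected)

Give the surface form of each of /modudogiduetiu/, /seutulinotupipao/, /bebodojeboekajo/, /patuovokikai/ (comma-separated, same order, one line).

/modudogiduetiu/: /d/ is a stop between vowels /o/ and /u/, so it spirantizes to the fricative [z]. /d/ is a stop between vowels /u/ and /o/, so it spirantizes to the fricative [z]. /d/ is a stop between vowels /i/ and /u/, so it spirantizes to the fricative [z]. /t/ is a stop between vowels /e/ and /i/, so it spirantizes to the fricative [s]. → [mozuzogizuesiu].
/seutulinotupipao/: /t/ is a stop between vowels /u/ and /u/, so it spirantizes to the fricative [s]. /t/ is a stop between vowels /o/ and /u/, so it spirantizes to the fricative [s]. /p/ is a stop between vowels /u/ and /i/, so it spirantizes to the fricative [f]. /p/ is a stop between vowels /i/ and /a/, so it spirantizes to the fricative [f]. → [seusulinosufifao].
/bebodojeboekajo/: /b/ is a stop between vowels /e/ and /o/, so it spirantizes to the fricative [v]. /d/ is a stop between vowels /o/ and /o/, so it spirantizes to the fricative [z]. /b/ is a stop between vowels /e/ and /o/, so it spirantizes to the fricative [v]. /k/ is a stop between vowels /e/ and /a/, so it spirantizes to the fricative [x]. → [bevozojevoexajo].
/patuovokikai/: /t/ is a stop between vowels /a/ and /u/, so it spirantizes to the fricative [s]. /k/ is a stop between vowels /o/ and /i/, so it spirantizes to the fricative [x]. /k/ is a stop between vowels /i/ and /a/, so it spirantizes to the fricative [x]. → [pasuovoxixai].

mozuzogizuesiu, seusulinosufifao, bevozojevoexajo, pasuovoxixai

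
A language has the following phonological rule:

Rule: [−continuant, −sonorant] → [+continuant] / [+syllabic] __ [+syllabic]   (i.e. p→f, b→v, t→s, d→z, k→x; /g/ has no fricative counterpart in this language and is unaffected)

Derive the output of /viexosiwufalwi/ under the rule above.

No segment of /viexosiwufalwi/ meets the structural description of the rule, so the form surfaces unchanged.

viexosiwufalwi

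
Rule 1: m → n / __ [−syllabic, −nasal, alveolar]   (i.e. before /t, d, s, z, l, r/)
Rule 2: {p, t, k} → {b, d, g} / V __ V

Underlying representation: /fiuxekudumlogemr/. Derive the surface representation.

fiuxegudunlogenr

Rule 1 (nasal place assimilation): /m/ precedes the alveolar consonant /l/, so it assimilates in place to [n]. /m/ precedes the alveolar consonant /r/, so it assimilates in place to [n]. /fiuxekudumlogemr/ → fiuxekudunlogenr.
Rule 2 (intervocalic voicing): /k/ is a voiceless stop between vowels /e/ and /u/, so it voices to [g]. /fiuxekudunlogenr/ → fiuxegudunlogenr.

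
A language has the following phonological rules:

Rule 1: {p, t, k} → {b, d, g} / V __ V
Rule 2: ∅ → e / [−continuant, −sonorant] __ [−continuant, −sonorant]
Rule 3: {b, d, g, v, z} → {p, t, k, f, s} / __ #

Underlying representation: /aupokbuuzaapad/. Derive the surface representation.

Rule 1 (intervocalic voicing): /p/ is a voiceless stop between vowels /u/ and /o/, so it voices to [b]. /p/ is a voiceless stop between vowels /a/ and /a/, so it voices to [b]. /aupokbuuzaapad/ → aubokbuuzaabad.
Rule 2 (stop-cluster e-epenthesis): /k/ and /b/ form a stop–stop cluster, so [e] is inserted between them. /aubokbuuzaabad/ → aubokebuuzaabad.
Rule 3 (final devoicing): /d/ is a voiced obstruent in word-final position, so it devoices to [t]. /aubokebuuzaabad/ → aubokebuuzaabat.

aubokebuuzaabat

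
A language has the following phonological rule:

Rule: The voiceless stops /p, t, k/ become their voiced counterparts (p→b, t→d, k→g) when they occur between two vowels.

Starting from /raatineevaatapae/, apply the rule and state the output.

raadineevaadabae

/t/ is a voiceless stop between vowels /a/ and /i/, so it voices to [d].
/t/ is a voiceless stop between vowels /a/ and /a/, so it voices to [d].
/p/ is a voiceless stop between vowels /a/ and /a/, so it voices to [b].
Surface form: [raadineevaadabae].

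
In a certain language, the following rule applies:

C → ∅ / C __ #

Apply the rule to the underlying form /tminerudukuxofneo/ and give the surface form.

No segment of /tminerudukuxofneo/ meets the structural description of the rule, so the form surfaces unchanged.

tminerudukuxofneo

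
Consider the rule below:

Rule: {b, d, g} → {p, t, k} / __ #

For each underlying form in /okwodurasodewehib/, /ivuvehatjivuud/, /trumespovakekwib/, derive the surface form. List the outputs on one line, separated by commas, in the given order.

/okwodurasodewehib/: /b/ is a voiced stop in word-final position, so it devoices to [p]. → [okwodurasodewehip].
/ivuvehatjivuud/: /d/ is a voiced stop in word-final position, so it devoices to [t]. → [ivuvehatjivuut].
/trumespovakekwib/: /b/ is a voiced stop in word-final position, so it devoices to [p]. → [trumespovakekwip].

okwodurasodewehip, ivuvehatjivuut, trumespovakekwip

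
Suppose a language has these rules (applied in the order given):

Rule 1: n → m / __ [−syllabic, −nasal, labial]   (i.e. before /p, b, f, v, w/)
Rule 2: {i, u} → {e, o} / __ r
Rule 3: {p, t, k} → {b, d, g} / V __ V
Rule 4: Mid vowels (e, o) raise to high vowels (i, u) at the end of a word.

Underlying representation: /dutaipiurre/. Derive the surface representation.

Rule 1 (nasal place assimilation): no segment meets the environment; /dutaipiurre/ is unchanged.
Rule 2 (pre-rhotic lowering): /u/ is a high vowel immediately before /r/, so it lowers to [o]. /dutaipiurre/ → dutaipiorre.
Rule 3 (intervocalic voicing): /t/ is a voiceless stop between vowels /u/ and /a/, so it voices to [d]. /p/ is a voiceless stop between vowels /i/ and /i/, so it voices to [b]. /dutaipiorre/ → dudaibiorre.
Rule 4 (final vowel raising): /e/ is a mid vowel in word-final position, so it raises to [i]. /dudaibiorre/ → dudaibiorri.

dudaibiorri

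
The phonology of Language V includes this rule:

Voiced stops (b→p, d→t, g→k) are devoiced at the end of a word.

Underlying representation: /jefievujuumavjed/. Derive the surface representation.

jefievujuumavjet

/d/ is a voiced stop in word-final position, so it devoices to [t].
Surface form: [jefievujuumavjet].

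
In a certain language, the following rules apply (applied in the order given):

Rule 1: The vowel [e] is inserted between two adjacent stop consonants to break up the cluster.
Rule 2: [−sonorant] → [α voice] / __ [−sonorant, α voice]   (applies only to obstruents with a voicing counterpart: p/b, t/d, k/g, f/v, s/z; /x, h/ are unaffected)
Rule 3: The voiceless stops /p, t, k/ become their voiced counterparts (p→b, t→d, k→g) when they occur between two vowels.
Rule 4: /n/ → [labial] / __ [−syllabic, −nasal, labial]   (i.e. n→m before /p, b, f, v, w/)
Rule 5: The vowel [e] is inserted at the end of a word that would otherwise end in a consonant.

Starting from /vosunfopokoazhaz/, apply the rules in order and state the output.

Rule 1 (stop-cluster e-epenthesis): no segment meets the environment; /vosunfopokoazhaz/ is unchanged.
Rule 2 (regressive voicing assimilation): /z/ precedes the voiceless obstruent /h/, so it devoices to [s] by assimilation. /vosunfopokoazhaz/ → vosunfopokoashaz.
Rule 3 (intervocalic voicing): /p/ is a voiceless stop between vowels /o/ and /o/, so it voices to [b]. /k/ is a voiceless stop between vowels /o/ and /o/, so it voices to [g]. /vosunfopokoashaz/ → vosunfobogoashaz.
Rule 4 (nasal place assimilation): /n/ precedes the labial consonant /f/, so it assimilates in place to [m]. /vosunfobogoashaz/ → vosumfobogoashaz.
Rule 5 (final e-epenthesis): the form ends in the consonant /z/, so [e] is inserted word-finally. /vosumfobogoashaz/ → vosumfobogoashaze.

vosumfobogoashaze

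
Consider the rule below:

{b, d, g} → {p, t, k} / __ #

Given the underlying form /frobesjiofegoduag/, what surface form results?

/g/ is a voiced stop in word-final position, so it devoices to [k].
Surface form: [frobesjiofegoduak].

frobesjiofegoduak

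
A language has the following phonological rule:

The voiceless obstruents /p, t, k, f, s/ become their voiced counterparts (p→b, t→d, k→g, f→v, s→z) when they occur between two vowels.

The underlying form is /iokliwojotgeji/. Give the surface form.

iokliwojotgeji

No segment of /iokliwojotgeji/ meets the structural description of the rule, so the form surfaces unchanged.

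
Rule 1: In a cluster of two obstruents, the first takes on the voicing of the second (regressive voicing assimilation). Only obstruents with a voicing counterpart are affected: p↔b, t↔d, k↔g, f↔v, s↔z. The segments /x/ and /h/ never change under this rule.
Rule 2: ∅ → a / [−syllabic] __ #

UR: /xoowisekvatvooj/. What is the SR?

Rule 1 (regressive voicing assimilation): /k/ precedes the voiced obstruent /v/, so it voices to [g] by assimilation. /t/ precedes the voiced obstruent /v/, so it voices to [d] by assimilation. /xoowisekvatvooj/ → xoowisegvadvooj.
Rule 2 (final a-epenthesis): the form ends in the consonant /j/, so [a] is inserted word-finally. /xoowisegvadvooj/ → xoowisegvadvooja.

xoowisegvadvooja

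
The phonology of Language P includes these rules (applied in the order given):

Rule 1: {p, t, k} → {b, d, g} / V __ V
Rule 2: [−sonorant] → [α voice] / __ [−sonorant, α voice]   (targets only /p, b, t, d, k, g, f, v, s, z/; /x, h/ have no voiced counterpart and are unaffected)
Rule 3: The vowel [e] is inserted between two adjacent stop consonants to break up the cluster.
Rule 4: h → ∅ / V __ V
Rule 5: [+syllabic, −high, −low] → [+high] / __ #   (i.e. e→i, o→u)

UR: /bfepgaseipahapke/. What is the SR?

pfebegaseibaapeki

Rule 1 (intervocalic voicing): /p/ is a voiceless stop between vowels /i/ and /a/, so it voices to [b]. /bfepgaseipahapke/ → bfepgaseibahapke.
Rule 2 (regressive voicing assimilation): /b/ precedes the voiceless obstruent /f/, so it devoices to [p] by assimilation. /p/ precedes the voiced obstruent /g/, so it voices to [b] by assimilation. /bfepgaseibahapke/ → pfebgaseibahapke.
Rule 3 (stop-cluster e-epenthesis): /b/ and /g/ form a stop–stop cluster, so [e] is inserted between them. /p/ and /k/ form a stop–stop cluster, so [e] is inserted between them. /pfebgaseibahapke/ → pfebegaseibahapeke.
Rule 4 (intervocalic h-deletion): /h/ occurs between vowels /a/ and /a/, so it deletes. /pfebegaseibahapeke/ → pfebegaseibaapeke.
Rule 5 (final vowel raising): /e/ is a mid vowel in word-final position, so it raises to [i]. /pfebegaseibaapeke/ → pfebegaseibaapeki.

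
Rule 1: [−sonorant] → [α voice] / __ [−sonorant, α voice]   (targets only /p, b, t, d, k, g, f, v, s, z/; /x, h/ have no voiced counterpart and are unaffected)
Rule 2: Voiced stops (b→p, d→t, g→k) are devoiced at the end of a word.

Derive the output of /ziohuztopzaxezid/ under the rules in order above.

ziohustobzaxezit

Rule 1 (regressive voicing assimilation): /z/ precedes the voiceless obstruent /t/, so it devoices to [s] by assimilation. /p/ precedes the voiced obstruent /z/, so it voices to [b] by assimilation. /ziohuztopzaxezid/ → ziohustobzaxezid.
Rule 2 (final devoicing): /d/ is a voiced stop in word-final position, so it devoices to [t]. /ziohustobzaxezid/ → ziohustobzaxezit.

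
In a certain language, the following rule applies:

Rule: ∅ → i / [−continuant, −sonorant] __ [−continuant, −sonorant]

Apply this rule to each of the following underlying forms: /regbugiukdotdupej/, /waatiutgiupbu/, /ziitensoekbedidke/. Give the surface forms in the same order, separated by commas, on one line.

/regbugiukdotdupej/: /g/ and /b/ form a stop–stop cluster, so [i] is inserted between them. /k/ and /d/ form a stop–stop cluster, so [i] is inserted between them. /t/ and /d/ form a stop–stop cluster, so [i] is inserted between them. → [regibugiukidotidupej].
/waatiutgiupbu/: /t/ and /g/ form a stop–stop cluster, so [i] is inserted between them. /p/ and /b/ form a stop–stop cluster, so [i] is inserted between them. → [waatiutigiupibu].
/ziitensoekbedidke/: /k/ and /b/ form a stop–stop cluster, so [i] is inserted between them. /d/ and /k/ form a stop–stop cluster, so [i] is inserted between them. → [ziitensoekibedidike].

regibugiukidotidupej, waatiutigiupibu, ziitensoekibedidike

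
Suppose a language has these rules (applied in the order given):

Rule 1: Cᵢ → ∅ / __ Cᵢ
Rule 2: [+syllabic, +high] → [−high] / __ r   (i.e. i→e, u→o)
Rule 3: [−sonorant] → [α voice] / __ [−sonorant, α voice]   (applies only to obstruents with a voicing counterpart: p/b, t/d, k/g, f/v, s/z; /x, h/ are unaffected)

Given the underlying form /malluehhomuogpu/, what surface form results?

maluehomuokpu

Rule 1 (degemination): /ll/ is a geminate; the first /l/ deletes. /hh/ is a geminate; the first /h/ deletes. /malluehhomuogpu/ → maluehomuogpu.
Rule 2 (pre-rhotic lowering): no segment meets the environment; /maluehomuogpu/ is unchanged.
Rule 3 (regressive voicing assimilation): /g/ precedes the voiceless obstruent /p/, so it devoices to [k] by assimilation. /maluehomuogpu/ → maluehomuokpu.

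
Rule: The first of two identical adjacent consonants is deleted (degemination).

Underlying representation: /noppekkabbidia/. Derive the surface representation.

nopekabidia

/pp/ is a geminate; the first /p/ deletes.
/kk/ is a geminate; the first /k/ deletes.
/bb/ is a geminate; the first /b/ deletes.
The other instances of /n/, /p/, /k/, /b/, /d/ do not occur in the required environment and remain unchanged.
Surface form: [nopekabidia].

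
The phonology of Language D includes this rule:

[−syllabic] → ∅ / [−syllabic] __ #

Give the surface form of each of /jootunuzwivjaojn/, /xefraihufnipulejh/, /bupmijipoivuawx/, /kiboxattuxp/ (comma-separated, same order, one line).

/jootunuzwivjaojn/: /n/ is the second consonant of a word-final cluster /jn/, so it deletes. → [jootunuzwivjaoj].
/xefraihufnipulejh/: /h/ is the second consonant of a word-final cluster /jh/, so it deletes. → [xefraihufnipulej].
/bupmijipoivuawx/: /x/ is the second consonant of a word-final cluster /wx/, so it deletes. → [bupmijipoivuaw].
/kiboxattuxp/: /p/ is the second consonant of a word-final cluster /xp/, so it deletes. → [kiboxattux].

jootunuzwivjaoj, xefraihufnipulej, bupmijipoivuaw, kiboxattux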